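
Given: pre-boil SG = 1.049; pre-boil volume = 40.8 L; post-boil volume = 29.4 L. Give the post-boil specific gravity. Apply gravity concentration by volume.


SG_post = 1 + (SG_pre − 1)·V_pre/V_post
pts_pre = (1.049 − 1)·1000 = 49.0000
pts_post = 49.0000·40.8/29.4 = 68.0000
SG_post = 1 + 68.0000/1000

1.0680


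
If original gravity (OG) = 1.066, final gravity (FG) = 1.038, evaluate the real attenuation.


AA = (OG−FG)/(OG−1)·100;  RA = AA·0.8192
AA = (1.066 − 1.038)/(1.066 − 1)·100 = 42.4242
RA = 42.4242·0.8192

34.7539 %


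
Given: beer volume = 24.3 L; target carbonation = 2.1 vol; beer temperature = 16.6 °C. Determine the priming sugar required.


residual = 14.695·(0.01821 + 0.09011·e^(−0.04·T));  sugar = (target − residual)·4.0·V
residual = 14.695·(0.01821 + 0.09011·e^(−0.04·16.6)) = 0.9493
sugar = (2.1 − 0.9493)·4.0·24.3

111.8518 g


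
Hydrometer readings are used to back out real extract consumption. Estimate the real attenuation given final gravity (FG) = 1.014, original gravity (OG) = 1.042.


AA = (OG−FG)/(OG−1)·100;  RA = AA·0.8192
AA = (1.042 − 1.014)/(1.042 − 1)·100 = 66.6667
RA = 66.6667·0.8192

54.6133 %


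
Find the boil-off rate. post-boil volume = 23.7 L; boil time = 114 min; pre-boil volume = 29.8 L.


rate = (V_pre − V_post) / (t_min/60)
rate = (29.8 − 23.7) / (114/60)

3.2105 L/hr


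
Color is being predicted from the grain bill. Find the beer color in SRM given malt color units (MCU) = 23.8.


SRM = 1.4922 · MCU^0.6859
SRM = 1.4922 · 23.8^0.6859

13.1226 SRM


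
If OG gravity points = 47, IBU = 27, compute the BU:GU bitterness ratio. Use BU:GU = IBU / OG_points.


BU:GU = 27 / 47

0.5745


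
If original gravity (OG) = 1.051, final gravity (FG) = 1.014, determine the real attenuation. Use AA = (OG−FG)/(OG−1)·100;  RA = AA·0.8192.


AA = (1.051 − 1.014)/(1.051 − 1)·100 = 72.5490
RA = 72.5490·0.8192

59.4322 %


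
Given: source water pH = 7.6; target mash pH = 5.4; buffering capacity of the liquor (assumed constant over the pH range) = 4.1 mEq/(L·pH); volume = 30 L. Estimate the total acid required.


acid = buffering capacity · (pH_source − pH_target) · V
acid = 4.1 · (7.6 − 5.4) · 30

270.6000 mEq


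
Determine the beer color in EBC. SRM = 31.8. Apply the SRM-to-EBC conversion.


EBC = SRM · 1.97
EBC = 31.8 · 1.97

62.6460 EBC


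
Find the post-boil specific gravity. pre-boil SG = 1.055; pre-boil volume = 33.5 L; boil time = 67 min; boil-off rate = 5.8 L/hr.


V_post = V_pre − rate·(t/60);  SG_post = 1 + (SG_pre−1)·V_pre/V_post
V_post = 33.5 − 5.8·(67/60) = 27.0233
SG_post = 1 + (1.055 − 1)·33.5/27.0233

1.0682


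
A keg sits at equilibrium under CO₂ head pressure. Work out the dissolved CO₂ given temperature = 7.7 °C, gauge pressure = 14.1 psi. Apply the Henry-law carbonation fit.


vols = (P + 14.695)·(0.01821 + 0.09011·e^(−0.04·T))
vols = (14.1 + 14.695)·(0.01821 + 0.09011·e^(−0.04·7.7))

2.4313 volumes


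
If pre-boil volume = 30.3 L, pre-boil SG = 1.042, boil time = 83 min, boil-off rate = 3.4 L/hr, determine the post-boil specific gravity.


V_post = V_pre − rate·(t/60);  SG_post = 1 + (SG_pre−1)·V_pre/V_post
V_post = 30.3 − 3.4·(83/60) = 25.5967
SG_post = 1 + (1.042 − 1)·30.3/25.5967

1.0497


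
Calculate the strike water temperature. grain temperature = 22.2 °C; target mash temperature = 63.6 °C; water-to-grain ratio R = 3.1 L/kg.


T_strike = (0.41/R)·(T_mash − T_grain) + T_mash
T_strike = (0.41/3.1)·(63.6 − 22.2) + 63.6

69.0755 °C


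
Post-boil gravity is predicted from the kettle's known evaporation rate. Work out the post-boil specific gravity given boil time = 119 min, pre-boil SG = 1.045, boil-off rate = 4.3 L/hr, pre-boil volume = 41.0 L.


V_post = V_pre − rate·(t/60);  SG_post = 1 + (SG_pre−1)·V_pre/V_post
V_post = 41.0 − 4.3·(119/60) = 32.4717
SG_post = 1 + (1.045 − 1)·41.0/32.4717

1.0568


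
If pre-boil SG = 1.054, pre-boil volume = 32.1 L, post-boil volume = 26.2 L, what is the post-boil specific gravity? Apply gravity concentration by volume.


SG_post = 1 + (SG_pre − 1)·V_pre/V_post
pts_pre = (1.054 − 1)·1000 = 54.0000
pts_post = 54.0000·32.1/26.2 = 66.1603
SG_post = 1 + 66.1603/1000

1.0662


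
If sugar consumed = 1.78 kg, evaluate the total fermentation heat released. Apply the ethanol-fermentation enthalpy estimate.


Q = m_sugar · 590 kJ/kg
Q = 1.78 · 590

1050.2000 kJ


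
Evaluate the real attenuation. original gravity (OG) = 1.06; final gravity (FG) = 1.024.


AA = (OG−FG)/(OG−1)·100;  RA = AA·0.8192
AA = (1.06 − 1.024)/(1.06 − 1)·100 = 60.0000
RA = 60.0000·0.8192

49.1520 %


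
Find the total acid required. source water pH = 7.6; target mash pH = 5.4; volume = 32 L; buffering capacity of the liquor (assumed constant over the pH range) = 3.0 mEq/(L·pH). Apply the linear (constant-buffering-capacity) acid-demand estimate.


acid = buffering capacity · (pH_source − pH_target) · V
acid = 3.0 · (7.6 − 5.4) · 32

211.2000 mEq


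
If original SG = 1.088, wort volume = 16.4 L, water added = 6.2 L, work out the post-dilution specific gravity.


SG_new = 1 + (SG_old − 1)·V_old/(V_old + V_water)
pts = (1.088 − 1)·1000·16.4/(16.4 + 6.2) = 63.8584
SG_new = 1 + 63.8584/1000

1.0639


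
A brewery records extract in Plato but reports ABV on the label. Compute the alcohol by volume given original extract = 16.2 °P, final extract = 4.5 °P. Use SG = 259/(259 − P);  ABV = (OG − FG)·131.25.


OG = 259/(259 − 16.2) = 1.0667
FG = 259/(259 − 4.5) = 1.0177
ABV = (1.0667 − 1.0177)·131.25

6.4365 % ABV


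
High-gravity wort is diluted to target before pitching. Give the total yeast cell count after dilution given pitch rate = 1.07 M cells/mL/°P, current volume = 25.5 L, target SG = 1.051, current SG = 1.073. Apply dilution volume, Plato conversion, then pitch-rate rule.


V_w = V·((SG_c−1)/(SG_t−1)−1);  °P = 259 − 259/SG_t;  cells = rate·(V+V_w)·°P
V_w = 25.5·((1.073−1)/(1.051−1)−1) = 11.0000
V_final = 25.5 + 11.0000 = 36.5000
°P = 259 − 259/1.051 = 12.5680
cells = 1.07·36.5000·12.5680

490.8444 billion cells


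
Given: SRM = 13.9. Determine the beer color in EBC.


EBC = SRM · 1.97
EBC = 13.9 · 1.97

27.3830 EBC


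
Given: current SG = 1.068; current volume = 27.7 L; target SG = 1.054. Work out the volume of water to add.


V_water = V·((SG_curr − 1)/(SG_target − 1) − 1)
V_water = 27.7·((1.068 − 1)/(1.054 − 1) − 1)

7.1815 L


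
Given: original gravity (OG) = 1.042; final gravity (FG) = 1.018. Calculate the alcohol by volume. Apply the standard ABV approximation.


ABV = (OG − FG) · 131.25
ABV = (1.042 − 1.018) · 131.25

3.1500 % ABV


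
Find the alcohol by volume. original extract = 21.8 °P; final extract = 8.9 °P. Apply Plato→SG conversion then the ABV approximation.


SG = 259/(259 − P);  ABV = (OG − FG)·131.25
OG = 259/(259 − 21.8) = 1.0919
FG = 259/(259 − 8.9) = 1.0356
ABV = (1.0919 − 1.0356)·131.25

7.3920 % ABV


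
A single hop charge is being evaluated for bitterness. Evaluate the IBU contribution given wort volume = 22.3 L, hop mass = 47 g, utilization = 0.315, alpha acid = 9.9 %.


IBU = (α/100)·mass·U·1000 / V
IBU = (9.9/100)·47·0.315·1000 / 22.3

65.7262 IBU


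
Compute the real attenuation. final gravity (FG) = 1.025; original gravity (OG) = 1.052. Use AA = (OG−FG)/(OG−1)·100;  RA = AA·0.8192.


AA = (1.052 − 1.025)/(1.052 − 1)·100 = 51.9231
RA = 51.9231·0.8192

42.5354 %


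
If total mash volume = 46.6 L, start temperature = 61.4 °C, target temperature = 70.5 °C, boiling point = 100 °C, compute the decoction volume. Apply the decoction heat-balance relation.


V_dec = V_total·(T_target − T_start)/(T_boil − T_start)
V_dec = 46.6·(70.5 − 61.4)/(100 − 61.4)

10.9860 L


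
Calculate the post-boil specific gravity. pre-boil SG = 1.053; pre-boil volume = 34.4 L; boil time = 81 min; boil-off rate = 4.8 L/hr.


V_post = V_pre − rate·(t/60);  SG_post = 1 + (SG_pre−1)·V_pre/V_post
V_post = 34.4 − 4.8·(81/60) = 27.9200
SG_post = 1 + (1.053 − 1)·34.4/27.9200

1.0653


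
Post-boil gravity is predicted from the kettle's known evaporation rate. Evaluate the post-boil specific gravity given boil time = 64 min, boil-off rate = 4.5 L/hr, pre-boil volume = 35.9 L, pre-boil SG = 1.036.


V_post = V_pre − rate·(t/60);  SG_post = 1 + (SG_pre−1)·V_pre/V_post
V_post = 35.9 − 4.5·(64/60) = 31.1000
SG_post = 1 + (1.036 − 1)·35.9/31.1000

1.0416


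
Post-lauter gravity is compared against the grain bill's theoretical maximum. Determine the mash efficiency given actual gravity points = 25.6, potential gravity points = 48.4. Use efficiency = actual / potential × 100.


efficiency = 25.6 / 48.4 × 100

52.8926 %


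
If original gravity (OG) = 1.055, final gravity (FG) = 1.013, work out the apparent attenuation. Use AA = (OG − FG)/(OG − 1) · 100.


AA = (1.055 − 1.013)/(1.055 − 1) · 100

76.3636 %


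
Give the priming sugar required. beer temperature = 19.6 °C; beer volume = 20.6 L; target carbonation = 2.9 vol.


residual = 14.695·(0.01821 + 0.09011·e^(−0.04·T));  sugar = (target − residual)·4.0·V
residual = 14.695·(0.01821 + 0.09011·e^(−0.04·19.6)) = 0.8722
sugar = (2.9 − 0.8722)·4.0·20.6

167.0925 g


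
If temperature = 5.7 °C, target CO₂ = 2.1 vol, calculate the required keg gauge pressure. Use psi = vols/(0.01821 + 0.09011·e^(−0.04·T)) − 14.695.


psi = 2.1/(0.01821 + 0.09011·e^(−0.04·5.7)) − 14.695

8.6516 psi


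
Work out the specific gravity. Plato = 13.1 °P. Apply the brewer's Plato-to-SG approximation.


SG = 259/(259 − P)
SG = 259/(259 − 13.1)

1.0533


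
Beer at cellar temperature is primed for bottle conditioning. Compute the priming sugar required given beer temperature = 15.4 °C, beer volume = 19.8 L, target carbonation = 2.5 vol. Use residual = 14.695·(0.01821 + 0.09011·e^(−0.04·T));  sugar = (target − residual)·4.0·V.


residual = 14.695·(0.01821 + 0.09011·e^(−0.04·15.4)) = 0.9828
sugar = (2.5 − 0.9828)·4.0·19.8

120.1639 g


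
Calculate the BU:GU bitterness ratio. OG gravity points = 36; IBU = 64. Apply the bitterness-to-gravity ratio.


BU:GU = IBU / OG_points
BU:GU = 64 / 36

1.7778


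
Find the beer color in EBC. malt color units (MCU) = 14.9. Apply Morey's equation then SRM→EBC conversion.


SRM = 1.4922·MCU^0.6859;  EBC = SRM·1.97
SRM = 1.4922·14.9^0.6859 = 9.5173
EBC = 9.5173·1.97

18.7492 EBC


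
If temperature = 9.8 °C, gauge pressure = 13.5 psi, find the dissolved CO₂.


vols = (P + 14.695)·(0.01821 + 0.09011·e^(−0.04·T))
vols = (13.5 + 14.695)·(0.01821 + 0.09011·e^(−0.04·9.8))

2.2302 volumes


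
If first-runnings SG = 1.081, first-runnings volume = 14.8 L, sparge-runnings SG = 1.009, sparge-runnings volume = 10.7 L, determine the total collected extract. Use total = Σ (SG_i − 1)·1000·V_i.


first = (1.081 − 1)·1000·14.8 = 1198.8000
sparge = (1.009 − 1)·1000·10.7 = 96.3000
total = 1198.8000 + 96.3000

1295.1000 gravity·L


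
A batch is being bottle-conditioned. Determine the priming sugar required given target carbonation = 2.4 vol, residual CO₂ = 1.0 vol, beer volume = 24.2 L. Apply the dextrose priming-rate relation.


sugar = (target − residual)·4.0·V
sugar = (2.4 − 1.0)·4.0·24.2

135.5200 g


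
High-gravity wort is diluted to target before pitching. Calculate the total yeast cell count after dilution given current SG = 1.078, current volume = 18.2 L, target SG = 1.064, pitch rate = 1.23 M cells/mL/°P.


V_w = V·((SG_c−1)/(SG_t−1)−1);  °P = 259 − 259/SG_t;  cells = rate·(V+V_w)·°P
V_w = 18.2·((1.078−1)/(1.064−1)−1) = 3.9812
V_final = 18.2 + 3.9812 = 22.1812
°P = 259 − 259/1.064 = 15.5789
cells = 1.23·22.1812·15.5789

425.0394 billion cells


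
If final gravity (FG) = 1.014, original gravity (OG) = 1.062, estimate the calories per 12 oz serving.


ABW = (OG−FG)·131.25·0.79/FG;  °P = 259 − 259/SG (for OG→OE and FG→AE);  RE = 0.1808·OE + 0.8192·AE;  Cal = (6.9·ABW + 4·(RE−0.1))·FG·3.55
ABW = (1.062 − 1.014)·131.25·0.79/1.014 = 4.9083
OE = 259 − 259/1.062 = 15.1205 °P
AE = 259 − 259/1.014 = 3.5759 °P
RE = 0.1808·15.1205 + 0.8192·3.5759 = 5.6632 °P
Cal = (6.9·4.9083 + 4·(5.6632−0.1))·1.014·3.55

202.0150 kcal


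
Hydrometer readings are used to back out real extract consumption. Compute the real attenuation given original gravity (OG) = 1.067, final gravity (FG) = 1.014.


AA = (OG−FG)/(OG−1)·100;  RA = AA·0.8192
AA = (1.067 − 1.014)/(1.067 − 1)·100 = 79.1045
RA = 79.1045·0.8192

64.8024 %


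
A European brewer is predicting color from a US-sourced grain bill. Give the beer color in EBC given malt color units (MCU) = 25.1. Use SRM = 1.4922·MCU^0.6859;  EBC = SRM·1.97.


SRM = 1.4922·25.1^0.6859 = 13.6102
EBC = 13.6102·1.97

26.8120 EBC


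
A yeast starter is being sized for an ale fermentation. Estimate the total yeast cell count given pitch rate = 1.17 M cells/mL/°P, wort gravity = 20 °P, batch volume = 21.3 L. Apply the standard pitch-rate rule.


cells (billions) = rate · V_L · °P
cells = 1.17 · 21.3 · 20

498.4200 billion cells


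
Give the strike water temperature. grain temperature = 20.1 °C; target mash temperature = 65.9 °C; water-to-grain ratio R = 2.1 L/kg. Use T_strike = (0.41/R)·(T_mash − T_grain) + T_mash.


T_strike = (0.41/2.1)·(65.9 − 20.1) + 65.9

74.8419 °C


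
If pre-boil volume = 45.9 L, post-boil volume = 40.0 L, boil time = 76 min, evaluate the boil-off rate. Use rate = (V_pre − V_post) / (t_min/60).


rate = (45.9 − 40.0) / (76/60)

4.6579 L/hr


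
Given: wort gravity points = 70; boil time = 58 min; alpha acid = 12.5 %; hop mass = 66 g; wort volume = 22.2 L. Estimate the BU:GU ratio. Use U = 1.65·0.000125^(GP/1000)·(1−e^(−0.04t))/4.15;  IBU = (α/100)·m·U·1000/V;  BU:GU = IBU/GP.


U = 1.65·0.000125^(70/1000)·(1−e^(−0.04·58))/4.15 = 0.1911
IBU = (12.5/100)·66·0.1911·1000/22.2 = 71.0224
BU:GU = 71.0224/70

1.0146


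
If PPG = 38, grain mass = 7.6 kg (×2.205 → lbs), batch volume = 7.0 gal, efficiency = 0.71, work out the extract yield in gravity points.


points = lbs × PPG × eff / vol
lbs = 7.6 × 2.205 = 16.7580
points = 16.7580 × 38 × 0.71 / 7.0

64.5901 points


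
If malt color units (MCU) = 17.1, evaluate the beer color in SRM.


SRM = 1.4922 · MCU^0.6859
SRM = 1.4922 · 17.1^0.6859

10.4602 SRM


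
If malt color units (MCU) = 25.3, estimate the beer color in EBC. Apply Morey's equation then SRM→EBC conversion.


SRM = 1.4922·MCU^0.6859;  EBC = SRM·1.97
SRM = 1.4922·25.3^0.6859 = 13.6845
EBC = 13.6845·1.97

26.9584 EBC


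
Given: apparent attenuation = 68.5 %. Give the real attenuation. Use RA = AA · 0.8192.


RA = 68.5 · 0.8192

56.1152 %


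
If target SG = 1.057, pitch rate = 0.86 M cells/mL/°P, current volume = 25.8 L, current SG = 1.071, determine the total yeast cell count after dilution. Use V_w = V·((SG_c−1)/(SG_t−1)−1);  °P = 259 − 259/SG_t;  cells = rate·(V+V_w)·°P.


V_w = 25.8·((1.071−1)/(1.057−1)−1) = 6.3368
V_final = 25.8 + 6.3368 = 32.1368
°P = 259 − 259/1.057 = 13.9669
cells = 0.86·32.1368·13.9669

386.0124 billion cells


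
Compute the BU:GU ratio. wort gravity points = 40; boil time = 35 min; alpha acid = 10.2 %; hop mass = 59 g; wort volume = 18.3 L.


U = 1.65·0.000125^(GP/1000)·(1−e^(−0.04t))/4.15;  IBU = (α/100)·m·U·1000/V;  BU:GU = IBU/GP
U = 1.65·0.000125^(40/1000)·(1−e^(−0.04·35))/4.15 = 0.2091
IBU = (10.2/100)·59·0.2091·1000/18.3 = 68.7608
BU:GU = 68.7608/40

1.7190


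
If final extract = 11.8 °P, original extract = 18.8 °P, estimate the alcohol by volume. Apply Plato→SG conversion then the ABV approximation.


SG = 259/(259 − P);  ABV = (OG − FG)·131.25
OG = 259/(259 − 18.8) = 1.0783
FG = 259/(259 − 11.8) = 1.0477
ABV = (1.0783 − 1.0477)·131.25

4.0075 % ABV


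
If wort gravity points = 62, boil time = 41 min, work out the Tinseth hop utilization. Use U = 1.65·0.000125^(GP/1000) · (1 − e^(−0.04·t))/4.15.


bigness = 1.65·0.000125^(62/1000) = 0.9451
boil_factor = (1 − e^(−0.04·41))/4.15 = 0.1942
U = 0.9451 · 0.1942

0.1836


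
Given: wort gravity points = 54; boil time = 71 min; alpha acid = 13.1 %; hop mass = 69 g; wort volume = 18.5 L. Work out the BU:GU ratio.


U = 1.65·0.000125^(GP/1000)·(1−e^(−0.04t))/4.15;  IBU = (α/100)·m·U·1000/V;  BU:GU = IBU/GP
U = 1.65·0.000125^(54/1000)·(1−e^(−0.04·71))/4.15 = 0.2304
IBU = (13.1/100)·69·0.2304·1000/18.5 = 112.5829
BU:GU = 112.5829/54

2.0849


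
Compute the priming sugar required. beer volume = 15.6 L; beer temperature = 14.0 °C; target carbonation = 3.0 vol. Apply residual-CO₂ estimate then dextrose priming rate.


residual = 14.695·(0.01821 + 0.09011·e^(−0.04·T));  sugar = (target − residual)·4.0·V
residual = 14.695·(0.01821 + 0.09011·e^(−0.04·14.0)) = 1.0240
sugar = (3.0 − 1.0240)·4.0·15.6

123.3042 g


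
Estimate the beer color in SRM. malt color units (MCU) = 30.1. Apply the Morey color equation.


SRM = 1.4922 · MCU^0.6859
SRM = 1.4922 · 30.1^0.6859

15.4161 SRM


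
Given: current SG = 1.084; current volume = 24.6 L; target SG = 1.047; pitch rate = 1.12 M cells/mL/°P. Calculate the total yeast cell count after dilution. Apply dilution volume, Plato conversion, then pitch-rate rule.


V_w = V·((SG_c−1)/(SG_t−1)−1);  °P = 259 − 259/SG_t;  cells = rate·(V+V_w)·°P
V_w = 24.6·((1.084−1)/(1.047−1)−1) = 19.3660
V_final = 24.6 + 19.3660 = 43.9660
°P = 259 − 259/1.047 = 11.6266
cells = 1.12·43.9660·11.6266

572.5132 billion cells


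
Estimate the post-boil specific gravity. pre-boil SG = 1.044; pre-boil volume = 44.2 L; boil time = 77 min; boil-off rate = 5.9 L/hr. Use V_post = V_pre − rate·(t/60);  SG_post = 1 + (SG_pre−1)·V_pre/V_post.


V_post = 44.2 − 5.9·(77/60) = 36.6283
SG_post = 1 + (1.044 − 1)·44.2/36.6283

1.0531


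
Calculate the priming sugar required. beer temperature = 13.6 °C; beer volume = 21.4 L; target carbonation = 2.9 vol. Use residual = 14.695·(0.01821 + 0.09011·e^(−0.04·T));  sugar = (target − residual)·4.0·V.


residual = 14.695·(0.01821 + 0.09011·e^(−0.04·13.6)) = 1.0362
sugar = (2.9 − 1.0362)·4.0·21.4

159.5437 g


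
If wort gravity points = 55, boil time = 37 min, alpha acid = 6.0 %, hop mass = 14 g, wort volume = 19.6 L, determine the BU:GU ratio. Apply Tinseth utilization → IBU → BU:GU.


U = 1.65·0.000125^(GP/1000)·(1−e^(−0.04t))/4.15;  IBU = (α/100)·m·U·1000/V;  BU:GU = IBU/GP
U = 1.65·0.000125^(55/1000)·(1−e^(−0.04·37))/4.15 = 0.1873
IBU = (6.0/100)·14·0.1873·1000/19.6 = 8.0281
BU:GU = 8.0281/55

0.1460


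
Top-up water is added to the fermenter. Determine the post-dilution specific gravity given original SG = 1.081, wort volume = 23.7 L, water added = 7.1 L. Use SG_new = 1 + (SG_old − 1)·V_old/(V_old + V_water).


pts = (1.081 − 1)·1000·23.7/(23.7 + 7.1) = 62.3279
SG_new = 1 + 62.3279/1000

1.0623


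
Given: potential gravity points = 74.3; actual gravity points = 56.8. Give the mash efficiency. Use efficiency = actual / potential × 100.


efficiency = 56.8 / 74.3 × 100

76.4468 %


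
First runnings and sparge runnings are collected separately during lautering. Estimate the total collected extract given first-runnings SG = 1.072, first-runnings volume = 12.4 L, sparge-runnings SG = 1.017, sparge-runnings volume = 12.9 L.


total = Σ (SG_i − 1)·1000·V_i
first = (1.072 − 1)·1000·12.4 = 892.8000
sparge = (1.017 − 1)·1000·12.9 = 219.3000
total = 892.8000 + 219.3000

1112.1000 gravity·L


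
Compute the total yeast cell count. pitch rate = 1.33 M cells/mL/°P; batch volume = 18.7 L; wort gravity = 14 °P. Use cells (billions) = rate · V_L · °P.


cells = 1.33 · 18.7 · 14

348.1940 billion cells


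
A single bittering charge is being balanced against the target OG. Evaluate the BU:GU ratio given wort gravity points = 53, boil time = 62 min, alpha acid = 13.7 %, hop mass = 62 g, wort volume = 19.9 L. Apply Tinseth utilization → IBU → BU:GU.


U = 1.65·0.000125^(GP/1000)·(1−e^(−0.04t))/4.15;  IBU = (α/100)·m·U·1000/V;  BU:GU = IBU/GP
U = 1.65·0.000125^(53/1000)·(1−e^(−0.04·62))/4.15 = 0.2263
IBU = (13.7/100)·62·0.2263·1000/19.9 = 96.5714
BU:GU = 96.5714/53

1.8221


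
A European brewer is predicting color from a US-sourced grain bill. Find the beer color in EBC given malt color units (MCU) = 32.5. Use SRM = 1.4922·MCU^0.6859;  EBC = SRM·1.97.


SRM = 1.4922·32.5^0.6859 = 16.2490
EBC = 16.2490·1.97

32.0106 EBC


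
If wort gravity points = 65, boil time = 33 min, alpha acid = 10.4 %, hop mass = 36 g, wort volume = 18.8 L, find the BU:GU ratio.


U = 1.65·0.000125^(GP/1000)·(1−e^(−0.04t))/4.15;  IBU = (α/100)·m·U·1000/V;  BU:GU = IBU/GP
U = 1.65·0.000125^(65/1000)·(1−e^(−0.04·33))/4.15 = 0.1625
IBU = (10.4/100)·36·0.1625·1000/18.8 = 32.3547
BU:GU = 32.3547/65

0.4978


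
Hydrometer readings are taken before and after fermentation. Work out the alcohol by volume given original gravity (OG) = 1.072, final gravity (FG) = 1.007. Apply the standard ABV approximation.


ABV = (OG − FG) · 131.25
ABV = (1.072 − 1.007) · 131.25

8.5313 % ABV


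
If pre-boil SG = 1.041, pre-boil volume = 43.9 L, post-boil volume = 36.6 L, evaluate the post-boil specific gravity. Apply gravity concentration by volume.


SG_post = 1 + (SG_pre − 1)·V_pre/V_post
pts_pre = (1.041 − 1)·1000 = 41.0000
pts_post = 41.0000·43.9/36.6 = 49.1776
SG_post = 1 + 49.1776/1000

1.0492


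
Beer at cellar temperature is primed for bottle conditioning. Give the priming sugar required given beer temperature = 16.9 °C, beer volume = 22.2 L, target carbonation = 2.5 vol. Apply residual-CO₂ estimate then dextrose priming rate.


residual = 14.695·(0.01821 + 0.09011·e^(−0.04·T));  sugar = (target − residual)·4.0·V
residual = 14.695·(0.01821 + 0.09011·e^(−0.04·16.9)) = 0.9411
sugar = (2.5 − 0.9411)·4.0·22.2

138.4277 g


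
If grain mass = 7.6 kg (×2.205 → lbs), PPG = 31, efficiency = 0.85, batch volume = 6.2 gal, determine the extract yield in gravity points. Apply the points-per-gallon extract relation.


points = lbs × PPG × eff / vol
lbs = 7.6 × 2.205 = 16.7580
points = 16.7580 × 31 × 0.85 / 6.2

71.2215 points


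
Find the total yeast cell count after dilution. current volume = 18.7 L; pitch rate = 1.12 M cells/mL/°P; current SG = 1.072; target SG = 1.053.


V_w = V·((SG_c−1)/(SG_t−1)−1);  °P = 259 − 259/SG_t;  cells = rate·(V+V_w)·°P
V_w = 18.7·((1.072−1)/(1.053−1)−1) = 6.7038
V_final = 18.7 + 6.7038 = 25.4038
°P = 259 − 259/1.053 = 13.0361
cells = 1.12·25.4038·13.0361

370.9057 billion cells


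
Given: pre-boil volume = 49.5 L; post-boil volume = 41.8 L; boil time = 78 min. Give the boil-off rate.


rate = (V_pre − V_post) / (t_min/60)
rate = (49.5 − 41.8) / (78/60)

5.9231 L/hr


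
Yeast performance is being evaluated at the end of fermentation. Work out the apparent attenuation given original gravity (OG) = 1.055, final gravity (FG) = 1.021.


AA = (OG − FG)/(OG − 1) · 100
AA = (1.055 − 1.021)/(1.055 − 1) · 100

61.8182 %


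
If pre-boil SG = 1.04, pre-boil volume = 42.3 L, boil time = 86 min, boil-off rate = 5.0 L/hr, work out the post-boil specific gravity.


V_post = V_pre − rate·(t/60);  SG_post = 1 + (SG_pre−1)·V_pre/V_post
V_post = 42.3 − 5.0·(86/60) = 35.1333
SG_post = 1 + (1.04 − 1)·42.3/35.1333

1.0482


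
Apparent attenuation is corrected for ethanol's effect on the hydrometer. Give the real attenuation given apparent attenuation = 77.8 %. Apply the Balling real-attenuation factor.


RA = AA · 0.8192
RA = 77.8 · 0.8192

63.7338 %


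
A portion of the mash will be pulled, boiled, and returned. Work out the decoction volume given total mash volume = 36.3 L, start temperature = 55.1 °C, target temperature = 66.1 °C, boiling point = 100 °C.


V_dec = V_total·(T_target − T_start)/(T_boil − T_start)
V_dec = 36.3·(66.1 − 55.1)/(100 − 55.1)

8.8931 L


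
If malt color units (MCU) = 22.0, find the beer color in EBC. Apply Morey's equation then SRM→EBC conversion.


SRM = 1.4922·MCU^0.6859;  EBC = SRM·1.97
SRM = 1.4922·22.0^0.6859 = 12.4335
EBC = 12.4335·1.97

24.4941 EBC


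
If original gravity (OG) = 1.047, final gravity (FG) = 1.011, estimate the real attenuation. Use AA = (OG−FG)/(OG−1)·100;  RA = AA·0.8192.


AA = (1.047 − 1.011)/(1.047 − 1)·100 = 76.5957
RA = 76.5957·0.8192

62.7472 %


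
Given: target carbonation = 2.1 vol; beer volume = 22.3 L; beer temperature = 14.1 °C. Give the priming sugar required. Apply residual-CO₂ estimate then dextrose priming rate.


residual = 14.695·(0.01821 + 0.09011·e^(−0.04·T));  sugar = (target − residual)·4.0·V
residual = 14.695·(0.01821 + 0.09011·e^(−0.04·14.1)) = 1.0210
sugar = (2.1 − 1.0210)·4.0·22.3

96.2510 g


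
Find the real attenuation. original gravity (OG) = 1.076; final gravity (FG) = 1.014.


AA = (OG−FG)/(OG−1)·100;  RA = AA·0.8192
AA = (1.076 − 1.014)/(1.076 − 1)·100 = 81.5789
RA = 81.5789·0.8192

66.8295 %


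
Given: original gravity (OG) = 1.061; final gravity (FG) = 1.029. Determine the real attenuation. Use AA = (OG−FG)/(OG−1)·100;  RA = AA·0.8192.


AA = (1.061 − 1.029)/(1.061 − 1)·100 = 52.4590
RA = 52.4590·0.8192

42.9744 %


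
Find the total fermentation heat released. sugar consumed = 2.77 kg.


Q = m_sugar · 590 kJ/kg
Q = 2.77 · 590

1634.3000 kJ


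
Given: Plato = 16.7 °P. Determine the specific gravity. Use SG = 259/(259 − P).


SG = 259/(259 − 16.7)

1.0689


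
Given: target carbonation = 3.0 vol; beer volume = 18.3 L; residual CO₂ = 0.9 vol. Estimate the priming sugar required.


sugar = (target − residual)·4.0·V
sugar = (3.0 − 0.9)·4.0·18.3

153.7200 g


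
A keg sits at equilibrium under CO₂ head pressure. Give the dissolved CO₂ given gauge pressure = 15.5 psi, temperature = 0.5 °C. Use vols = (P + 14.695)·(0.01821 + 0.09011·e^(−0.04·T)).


vols = (15.5 + 14.695)·(0.01821 + 0.09011·e^(−0.04·0.5))

3.2168 volumes


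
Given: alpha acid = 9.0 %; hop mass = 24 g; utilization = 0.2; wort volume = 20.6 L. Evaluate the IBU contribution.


IBU = (α/100)·mass·U·1000 / V
IBU = (9.0/100)·24·0.2·1000 / 20.6

20.9709 IBU


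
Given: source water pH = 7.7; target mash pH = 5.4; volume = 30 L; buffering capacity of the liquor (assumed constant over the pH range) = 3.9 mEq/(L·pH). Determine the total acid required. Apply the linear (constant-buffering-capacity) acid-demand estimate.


acid = buffering capacity · (pH_source − pH_target) · V
acid = 3.9 · (7.7 − 5.4) · 30

269.1000 mEq


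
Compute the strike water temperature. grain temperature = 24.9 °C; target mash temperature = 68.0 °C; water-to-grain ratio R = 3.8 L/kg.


T_strike = (0.41/R)·(T_mash − T_grain) + T_mash
T_strike = (0.41/3.8)·(68.0 − 24.9) + 68.0

72.6503 °C


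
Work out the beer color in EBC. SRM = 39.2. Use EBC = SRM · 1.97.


EBC = 39.2 · 1.97

77.2240 EBC


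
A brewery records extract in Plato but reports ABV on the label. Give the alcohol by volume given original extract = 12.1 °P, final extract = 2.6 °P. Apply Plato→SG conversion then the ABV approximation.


SG = 259/(259 − P);  ABV = (OG − FG)·131.25
OG = 259/(259 − 12.1) = 1.0490
FG = 259/(259 − 2.6) = 1.0101
ABV = (1.0490 − 1.0101)·131.25

5.1013 % ABV


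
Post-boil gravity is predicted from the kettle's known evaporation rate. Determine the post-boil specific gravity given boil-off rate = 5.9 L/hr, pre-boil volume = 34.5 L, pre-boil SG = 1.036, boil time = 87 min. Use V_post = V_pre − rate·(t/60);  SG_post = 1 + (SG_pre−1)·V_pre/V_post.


V_post = 34.5 − 5.9·(87/60) = 25.9450
SG_post = 1 + (1.036 − 1)·34.5/25.9450

1.0479


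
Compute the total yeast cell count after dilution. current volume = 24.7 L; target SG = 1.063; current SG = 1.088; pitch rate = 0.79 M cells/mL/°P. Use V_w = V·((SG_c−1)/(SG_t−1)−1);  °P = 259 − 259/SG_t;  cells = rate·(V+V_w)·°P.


V_w = 24.7·((1.088−1)/(1.063−1)−1) = 9.8016
V_final = 24.7 + 9.8016 = 34.5016
°P = 259 − 259/1.063 = 15.3500
cells = 0.79·34.5016·15.3500

418.3822 billion cells


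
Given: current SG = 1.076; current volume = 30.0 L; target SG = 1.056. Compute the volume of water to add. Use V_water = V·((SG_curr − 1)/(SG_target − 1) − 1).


V_water = 30.0·((1.076 − 1)/(1.056 − 1) − 1)

10.7143 L


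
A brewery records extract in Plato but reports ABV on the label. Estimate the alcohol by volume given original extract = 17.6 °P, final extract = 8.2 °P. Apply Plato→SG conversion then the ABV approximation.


SG = 259/(259 − P);  ABV = (OG − FG)·131.25
OG = 259/(259 − 17.6) = 1.0729
FG = 259/(259 − 8.2) = 1.0327
ABV = (1.0729 − 1.0327)·131.25

5.2779 % ABV


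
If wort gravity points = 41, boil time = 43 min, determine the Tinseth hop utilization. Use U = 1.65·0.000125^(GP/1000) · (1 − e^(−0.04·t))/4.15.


bigness = 1.65·0.000125^(41/1000) = 1.1415
boil_factor = (1 − e^(−0.04·43))/4.15 = 0.1978
U = 1.1415 · 0.1978

0.2258


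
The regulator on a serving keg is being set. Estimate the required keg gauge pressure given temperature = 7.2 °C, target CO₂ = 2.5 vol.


psi = vols/(0.01821 + 0.09011·e^(−0.04·T)) − 14.695
psi = 2.5/(0.01821 + 0.09011·e^(−0.04·7.2)) − 14.695

14.4524 psi


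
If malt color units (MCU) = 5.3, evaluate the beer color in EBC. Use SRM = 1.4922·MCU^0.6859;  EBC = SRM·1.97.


SRM = 1.4922·5.3^0.6859 = 4.6839
EBC = 4.6839·1.97

9.2273 EBC


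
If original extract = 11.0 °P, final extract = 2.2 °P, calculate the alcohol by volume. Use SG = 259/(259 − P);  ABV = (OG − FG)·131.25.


OG = 259/(259 − 11.0) = 1.0444
FG = 259/(259 − 2.2) = 1.0086
ABV = (1.0444 − 1.0086)·131.25

4.6972 % ABV


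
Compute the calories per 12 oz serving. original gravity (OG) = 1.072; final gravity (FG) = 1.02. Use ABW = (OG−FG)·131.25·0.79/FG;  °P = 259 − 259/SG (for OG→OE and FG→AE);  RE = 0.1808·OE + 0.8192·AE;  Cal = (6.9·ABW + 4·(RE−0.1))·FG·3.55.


ABW = (1.072 − 1.02)·131.25·0.79/1.02 = 5.2860
OE = 259 − 259/1.072 = 17.3955 °P
AE = 259 − 259/1.02 = 5.0784 °P
RE = 0.1808·17.3955 + 0.8192·5.0784 = 7.3054 °P
Cal = (6.9·5.2860 + 4·(7.3054−0.1))·1.02·3.55

236.4334 kcal


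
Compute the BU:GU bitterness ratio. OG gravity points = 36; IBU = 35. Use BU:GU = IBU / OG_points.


BU:GU = 35 / 36

0.9722


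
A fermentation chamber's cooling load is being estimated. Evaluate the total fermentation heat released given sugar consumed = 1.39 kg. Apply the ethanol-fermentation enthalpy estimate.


Q = m_sugar · 590 kJ/kg
Q = 1.39 · 590

820.1000 kJ


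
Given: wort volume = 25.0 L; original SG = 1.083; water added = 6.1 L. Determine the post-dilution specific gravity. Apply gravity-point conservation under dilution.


SG_new = 1 + (SG_old − 1)·V_old/(V_old + V_water)
pts = (1.083 − 1)·1000·25.0/(25.0 + 6.1) = 66.7203
SG_new = 1 + 66.7203/1000

1.0667


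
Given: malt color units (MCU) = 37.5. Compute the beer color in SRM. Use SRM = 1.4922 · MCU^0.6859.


SRM = 1.4922 · 37.5^0.6859

17.9248 SRM


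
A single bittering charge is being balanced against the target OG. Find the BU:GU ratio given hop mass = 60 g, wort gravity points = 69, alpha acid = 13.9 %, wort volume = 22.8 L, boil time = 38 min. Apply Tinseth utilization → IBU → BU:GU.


U = 1.65·0.000125^(GP/1000)·(1−e^(−0.04t))/4.15;  IBU = (α/100)·m·U·1000/V;  BU:GU = IBU/GP
U = 1.65·0.000125^(69/1000)·(1−e^(−0.04·38))/4.15 = 0.1671
IBU = (13.9/100)·60·0.1671·1000/22.8 = 61.1174
BU:GU = 61.1174/69

0.8858


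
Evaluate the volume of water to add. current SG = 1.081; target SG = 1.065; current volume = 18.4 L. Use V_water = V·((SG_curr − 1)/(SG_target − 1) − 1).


V_water = 18.4·((1.081 − 1)/(1.065 − 1) − 1)

4.5292 L


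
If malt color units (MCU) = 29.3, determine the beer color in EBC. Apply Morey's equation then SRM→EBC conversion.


SRM = 1.4922·MCU^0.6859;  EBC = SRM·1.97
SRM = 1.4922·29.3^0.6859 = 15.1339
EBC = 15.1339·1.97

29.8138 EBC


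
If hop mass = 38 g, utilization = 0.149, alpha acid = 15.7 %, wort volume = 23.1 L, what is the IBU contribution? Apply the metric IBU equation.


IBU = (α/100)·mass·U·1000 / V
IBU = (15.7/100)·38·0.149·1000 / 23.1

38.4820 IBU


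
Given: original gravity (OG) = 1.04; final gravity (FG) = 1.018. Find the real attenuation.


AA = (OG−FG)/(OG−1)·100;  RA = AA·0.8192
AA = (1.04 − 1.018)/(1.04 − 1)·100 = 55.0000
RA = 55.0000·0.8192

45.0560 %


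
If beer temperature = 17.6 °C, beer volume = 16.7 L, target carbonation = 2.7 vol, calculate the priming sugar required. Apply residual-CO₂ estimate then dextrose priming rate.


residual = 14.695·(0.01821 + 0.09011·e^(−0.04·T));  sugar = (target − residual)·4.0·V
residual = 14.695·(0.01821 + 0.09011·e^(−0.04·17.6)) = 0.9225
sugar = (2.7 − 0.9225)·4.0·16.7

118.7348 g


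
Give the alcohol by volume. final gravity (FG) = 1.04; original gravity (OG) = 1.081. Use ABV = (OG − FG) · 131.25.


ABV = (1.081 − 1.04) · 131.25

5.3812 % ABV


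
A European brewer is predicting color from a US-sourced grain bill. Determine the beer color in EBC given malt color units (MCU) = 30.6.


SRM = 1.4922·MCU^0.6859;  EBC = SRM·1.97
SRM = 1.4922·30.6^0.6859 = 15.5913
EBC = 15.5913·1.97

30.7149 EBC


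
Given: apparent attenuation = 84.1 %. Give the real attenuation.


RA = AA · 0.8192
RA = 84.1 · 0.8192

68.8947 %


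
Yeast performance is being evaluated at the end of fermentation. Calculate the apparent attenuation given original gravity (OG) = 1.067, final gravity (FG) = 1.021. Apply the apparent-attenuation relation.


AA = (OG − FG)/(OG − 1) · 100
AA = (1.067 − 1.021)/(1.067 − 1) · 100

68.6567 %


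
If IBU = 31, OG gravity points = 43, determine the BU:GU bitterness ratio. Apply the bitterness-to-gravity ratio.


BU:GU = IBU / OG_points
BU:GU = 31 / 43

0.7209


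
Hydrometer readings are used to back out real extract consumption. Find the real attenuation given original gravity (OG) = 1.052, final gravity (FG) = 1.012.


AA = (OG−FG)/(OG−1)·100;  RA = AA·0.8192
AA = (1.052 − 1.012)/(1.052 − 1)·100 = 76.9231
RA = 76.9231·0.8192

63.0154 %


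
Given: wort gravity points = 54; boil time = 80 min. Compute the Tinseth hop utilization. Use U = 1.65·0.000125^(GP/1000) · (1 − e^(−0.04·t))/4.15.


bigness = 1.65·0.000125^(54/1000) = 1.0156
boil_factor = (1 − e^(−0.04·80))/4.15 = 0.2311
U = 1.0156 · 0.2311

0.2347


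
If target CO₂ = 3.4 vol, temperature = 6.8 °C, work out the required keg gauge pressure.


psi = vols/(0.01821 + 0.09011·e^(−0.04·T)) − 14.695
psi = 3.4/(0.01821 + 0.09011·e^(−0.04·6.8)) − 14.695

24.4481 psi


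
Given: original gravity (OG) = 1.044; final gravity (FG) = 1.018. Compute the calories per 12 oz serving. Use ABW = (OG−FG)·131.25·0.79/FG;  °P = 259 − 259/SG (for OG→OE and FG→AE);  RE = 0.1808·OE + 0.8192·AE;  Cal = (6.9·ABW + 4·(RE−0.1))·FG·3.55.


ABW = (1.044 − 1.018)·131.25·0.79/1.018 = 2.6482
OE = 259 − 259/1.044 = 10.9157 °P
AE = 259 − 259/1.018 = 4.5796 °P
RE = 0.1808·10.9157 + 0.8192·4.5796 = 5.7251 °P
Cal = (6.9·2.6482 + 4·(5.7251−0.1))·1.018·3.55

147.3503 kcal


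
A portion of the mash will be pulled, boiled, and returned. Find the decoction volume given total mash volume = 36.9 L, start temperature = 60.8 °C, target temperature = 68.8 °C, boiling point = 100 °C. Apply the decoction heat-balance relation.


V_dec = V_total·(T_target − T_start)/(T_boil − T_start)
V_dec = 36.9·(68.8 − 60.8)/(100 − 60.8)

7.5306 L


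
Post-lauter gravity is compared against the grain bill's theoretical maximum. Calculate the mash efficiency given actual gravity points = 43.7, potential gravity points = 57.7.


efficiency = actual / potential × 100
efficiency = 43.7 / 57.7 × 100

75.7366 %


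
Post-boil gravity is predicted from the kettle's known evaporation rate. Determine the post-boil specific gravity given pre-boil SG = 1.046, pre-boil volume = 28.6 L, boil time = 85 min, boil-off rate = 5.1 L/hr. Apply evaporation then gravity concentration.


V_post = V_pre − rate·(t/60);  SG_post = 1 + (SG_pre−1)·V_pre/V_post
V_post = 28.6 − 5.1·(85/60) = 21.3750
SG_post = 1 + (1.046 − 1)·28.6/21.3750

1.0615


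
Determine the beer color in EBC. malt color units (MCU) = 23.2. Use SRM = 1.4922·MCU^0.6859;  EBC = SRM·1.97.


SRM = 1.4922·23.2^0.6859 = 12.8948
EBC = 12.8948·1.97

25.4028 EBC


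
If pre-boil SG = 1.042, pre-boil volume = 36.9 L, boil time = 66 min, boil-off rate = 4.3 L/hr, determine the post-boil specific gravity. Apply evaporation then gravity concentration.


V_post = V_pre − rate·(t/60);  SG_post = 1 + (SG_pre−1)·V_pre/V_post
V_post = 36.9 − 4.3·(66/60) = 32.1700
SG_post = 1 + (1.042 − 1)·36.9/32.1700

1.0482


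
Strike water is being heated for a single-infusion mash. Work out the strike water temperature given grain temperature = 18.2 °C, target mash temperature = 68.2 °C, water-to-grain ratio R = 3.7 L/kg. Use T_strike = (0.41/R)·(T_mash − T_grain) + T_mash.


T_strike = (0.41/3.7)·(68.2 − 18.2) + 68.2

73.7405 °C


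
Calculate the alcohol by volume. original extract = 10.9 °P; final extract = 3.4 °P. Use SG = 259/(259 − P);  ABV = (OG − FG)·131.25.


OG = 259/(259 − 10.9) = 1.0439
FG = 259/(259 − 3.4) = 1.0133
ABV = (1.0439 − 1.0133)·131.25

4.0204 % ABV


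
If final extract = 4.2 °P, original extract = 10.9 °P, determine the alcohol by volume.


SG = 259/(259 − P);  ABV = (OG − FG)·131.25
OG = 259/(259 − 10.9) = 1.0439
FG = 259/(259 − 4.2) = 1.0165
ABV = (1.0439 − 1.0165)·131.25

3.6029 % ABV


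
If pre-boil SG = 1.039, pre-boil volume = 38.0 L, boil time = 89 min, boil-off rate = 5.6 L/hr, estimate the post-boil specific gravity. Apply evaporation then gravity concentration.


V_post = V_pre − rate·(t/60);  SG_post = 1 + (SG_pre−1)·V_pre/V_post
V_post = 38.0 − 5.6·(89/60) = 29.6933
SG_post = 1 + (1.039 − 1)·38.0/29.6933

1.0499


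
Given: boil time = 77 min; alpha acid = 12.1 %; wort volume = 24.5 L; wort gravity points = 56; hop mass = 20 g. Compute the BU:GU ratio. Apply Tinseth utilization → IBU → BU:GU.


U = 1.65·0.000125^(GP/1000)·(1−e^(−0.04t))/4.15;  IBU = (α/100)·m·U·1000/V;  BU:GU = IBU/GP
U = 1.65·0.000125^(56/1000)·(1−e^(−0.04·77))/4.15 = 0.2293
IBU = (12.1/100)·20·0.2293·1000/24.5 = 22.6506
BU:GU = 22.6506/56

0.4045


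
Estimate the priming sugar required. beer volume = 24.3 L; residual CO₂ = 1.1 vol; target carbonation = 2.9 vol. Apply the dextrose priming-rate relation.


sugar = (target − residual)·4.0·V
sugar = (2.9 − 1.1)·4.0·24.3

174.9600 g


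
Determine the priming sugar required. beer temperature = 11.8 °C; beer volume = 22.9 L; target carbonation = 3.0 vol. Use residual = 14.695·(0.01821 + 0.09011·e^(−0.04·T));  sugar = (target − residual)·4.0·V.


residual = 14.695·(0.01821 + 0.09011·e^(−0.04·11.8)) = 1.0935
sugar = (3.0 − 1.0935)·4.0·22.9

174.6309 g
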